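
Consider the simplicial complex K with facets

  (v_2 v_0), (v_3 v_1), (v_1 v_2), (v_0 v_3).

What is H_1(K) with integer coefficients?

Fix the vertex order v_0 < v_1 < v_2 < v_3 and write every simplex with vertices in increasing order. Then dim K = 1 and the simplices of K are:

  0-simplices (4): [v_0], [v_1], [v_2], [v_3]
  1-simplices (4): [v_0,v_2], [v_0,v_3], [v_1,v_2], [v_1,v_3]

giving chain groups C_0 ≅ Z^4, C_1 ≅ Z^4.

Boundary ∂_1: C_1 → C_0 is given by ∂[p,q] = [q] − [p]. For instance
  ∂[v_0,v_3] = [v_3] − [v_0].
The 4×4 boundary matrix has rank 3 and Smith normal form diag(1,1,1).

Computing H_k = (kernel of ∂_k) / (image of ∂_{k+1}):

  H_1: rank ker ∂_1 − rank ∂_2 = (4 − 3) − 0 = 1, and there is no ∂_2, so H_1 ≅ Z.

H_1 = Z.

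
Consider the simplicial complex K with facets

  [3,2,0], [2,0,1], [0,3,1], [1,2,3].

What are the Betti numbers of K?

Order the vertices as 0 < 1 < 2 < 3. Listing each simplex with vertices in this order, K has dimension 2 with simplices:

  0-simplices (4): [0], [1], [2], [3]
  1-simplices (6): [0,1], [0,2], [0,3], [1,2], [1,3], [2,3]
  2-simplices (4): [0,1,2], [0,1,3], [0,2,3], [1,2,3]

Hence C_0 ≅ Z^4, C_1 ≅ Z^6, C_2 ≅ Z^4.

∂_1: C_1 → C_0 is given by ∂[p,q] = [q] − [p]. For instance
  ∂[1,2] = [2] − [1].
As a 4×6 matrix over Z this has rank 3, with invariant factors (1,1,1).

The boundary map ∂_2: C_2 → C_1 acts by ∂[p,q,r] = [q,r] − [p,r] + [p,q]. For instance
  ∂[0,1,2] = [1,2] − [0,2] + [0,1],
  ∂[1,2,3] = [2,3] − [1,3] + [1,2].
This gives a 6×4 integer matrix of rank 3; reducing to Smith normal form yields diagonal entries (1,1,1).

Reading off H_k = ker ∂_k / im ∂_{k+1}:

  H_0: rank C_0 − rank ∂_1 = 4 − 3 = 1, and the invariant factors of ∂_1 are all 1, so H_0 = Z.
  H_1: rank ker ∂_1 − rank ∂_2 = (6 − 3) − 3 = 0, and the invariant factors of ∂_2 are all 1, so H_1 = 0.
  H_2: rank ker ∂_2 − rank ∂_3 = (4 − 3) − 0 = 1, and there is no ∂_3, so H_2 = Z.

As a check, the Euler characteristic is 4 − 6 + 4 = 2, which agrees with 1 − 0 + 1 = 2.
(K is a triangulation of the 2-sphere S^2.)

Hence the Betti numbers are b_0 = 1, b_1 = 0, b_2 = 1.

b_0 = 1, b_1 = 0, b_2 = 1.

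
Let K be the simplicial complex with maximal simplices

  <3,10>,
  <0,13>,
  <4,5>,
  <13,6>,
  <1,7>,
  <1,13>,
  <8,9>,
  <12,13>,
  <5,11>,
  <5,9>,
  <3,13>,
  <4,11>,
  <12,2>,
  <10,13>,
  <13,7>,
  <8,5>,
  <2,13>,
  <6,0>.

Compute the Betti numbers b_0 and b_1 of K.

Order the vertices as 0 < 1 < 2 < 3 < 4 < 5 < 6 < 7 < 8 < 9 < 10 < 11 < 12 < 13. Listing each simplex with vertices in this order, K has dimension 1 with simplices:

  0-simplices (14): [0], [1], [2], [3], [4], [5], [6], [7], [8], [9], [10], [11], [12], [13]
  1-simplices (18): [0,6], [0,13], [1,7], [1,13], [2,12], [2,13], [3,10], [3,13], [4,5], [4,11], [5,8], [5,9], [5,11], [6,13], [7,13], [8,9], [10,13], [12,13]

Hence C_0 ≅ Z^14, C_1 ≅ Z^18.

The boundary map ∂_1: C_1 → C_0 is given by ∂[p,q] = [q] − [p].
The resulting 14×18 matrix has rank 12, and its Smith normal form has invariant factors (1,1,1,1,1,1,1,1,1,1,1,1).

Computing H_k = (kernel of ∂_k) / (image of ∂_{k+1}):

  H_0: rank C_0 − rank ∂_1 = 14 − 12 = 2, and the invariant factors of ∂_1 are all 1, so H_0 = Z^2.
  H_1: rank ker ∂_1 − rank ∂_2 = (18 − 12) − 0 = 6, and there is no ∂_2, so H_1 = Z^6.

Hence the Betti numbers are b_0 = 2, b_1 = 6.

b_0 = 2, b_1 = 6.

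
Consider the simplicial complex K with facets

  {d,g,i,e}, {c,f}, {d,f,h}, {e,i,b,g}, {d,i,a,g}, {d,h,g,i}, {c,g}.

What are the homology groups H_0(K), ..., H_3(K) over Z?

H_0 = Z,  H_1 = Z,  H_2 = 0,  H_3 = 0.

Fix the vertex order a < b < c < d < e < f < g < h < i and write every simplex with vertices in increasing order. Then dim K = 3 and the simplices of K are:

  0-simplices (9): a, b, c, d, e, f, g, h, i
  1-simplices (19): ad, ag, ai, be, bg, bi, cf, cg, de, df, dg, dh, di, eg, ei, fh, gh, gi, hi
  2-simplices (14): adg, adi, agi, beg, bei, bgi, deg, dei, dfh, dgh, dgi, dhi, egi, ghi
  3-simplices (4): adgi, begi, degi, dghi

Hence C_0 ≅ Z^9, C_1 ≅ Z^19, C_2 ≅ Z^14, C_3 ≅ Z^4.

Boundary ∂_1: C_1 → C_0 sends each edge [p,q] (with p < q) to q − p.
This gives a 9×19 integer matrix of rank 8; reducing to Smith normal form yields diagonal entries (1,1,1,1,1,1,1,1).

The boundary map ∂_2: C_2 → C_1 sends each 2-simplex [p,q,r] to [q,r] − [p,r] + [p,q]. For instance
  ∂agi = gi − ai + ag,
  ∂bgi = gi − bi + bg.
The 19×14 boundary matrix has rank 10 and Smith normal form diag(1,1,1,1,1,1,1,1,1,1).

Boundary ∂_3: C_3 → C_2 sends each 3-simplex σ to the alternating sum Σ_i (−1)^i (σ with its i-th vertex removed). For instance
  ∂degi = egi − dgi + dei − deg,
  ∂adgi = dgi − agi + adi − adg.
The 14×4 boundary matrix has rank 4 and Smith normal form diag(1,1,1,1).

Reading off H_k = ker ∂_k / im ∂_{k+1}:

  H_0: rank C_0 − rank ∂_1 = 9 − 8 = 1, and the invariant factors of ∂_1 are all 1, so H_0 ≅ Z.
  H_1: rank ker ∂_1 − rank ∂_2 = (19 − 8) − 10 = 1, and the invariant factors of ∂_2 are all 1, so H_1 ≅ Z.
  H_2: rank ker ∂_2 − rank ∂_3 = (14 − 10) − 4 = 0, and the invariant factors of ∂_3 are all 1, so H_2 ≅ 0.
  H_3: rank ker ∂_3 − rank ∂_4 = (4 − 4) − 0 = 0, and there is no ∂_4, so H_3 ≅ 0.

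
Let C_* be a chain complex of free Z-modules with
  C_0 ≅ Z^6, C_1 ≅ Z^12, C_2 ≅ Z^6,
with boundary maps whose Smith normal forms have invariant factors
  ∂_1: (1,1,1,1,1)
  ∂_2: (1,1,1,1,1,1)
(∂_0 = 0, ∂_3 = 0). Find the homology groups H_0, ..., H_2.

H_0 ≅ Z,  H_1 ≅ Z,  H_2 = 0.

H_0: b_0 = 6 − 0 − 5 = 1; torsion from ∂_1 factors > 1: none. So H_0 ≅ Z.
H_1: b_1 = 12 − 5 − 6 = 1; torsion from ∂_2 factors > 1: none. So H_1 ≅ Z.
H_2: b_2 = 6 − 6 − 0 = 0; torsion from ∂_3 factors > 1: none. So H_2 ≅ 0.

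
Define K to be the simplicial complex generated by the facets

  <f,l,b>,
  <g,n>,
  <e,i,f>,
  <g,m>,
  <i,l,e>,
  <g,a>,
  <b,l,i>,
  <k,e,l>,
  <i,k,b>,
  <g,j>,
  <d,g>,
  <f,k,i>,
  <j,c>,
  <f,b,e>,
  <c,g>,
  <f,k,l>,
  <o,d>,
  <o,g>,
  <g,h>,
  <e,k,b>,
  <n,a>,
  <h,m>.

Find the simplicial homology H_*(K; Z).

Take the total order a < b < c < d < e < f < g < h < i < j < k < l < m < n < o on the vertex set. Then K (dimension 2) consists of the simplices:

  0-simplices (15): a, b, c, d, e, f, g, h, i, j, k, l, m, n, o
  1-simplices (27): ag, an, be, bf, bi, bk, bl, cg, cj, dg, do, ef, ei, ek, el, fi, fk, fl, gh, gj, gm, gn, go, hm, ik, il, kl
  2-simplices (10): bef, bek, bfl, bik, bil, efi, eil, ekl, fik, fkl

so the chain groups are C_0 ≅ Z^15, C_1 ≅ Z^27, C_2 ≅ Z^10.

Boundary ∂_1: C_1 → C_0 is given by ∂[p,q] = [q] − [p]. For instance
  ∂fk = k − f.
This gives a 15×27 integer matrix of rank 13; reducing to Smith normal form yields diagonal entries (1,1,1,1,1,1,1,1,1,1,1,1,1).

The boundary map ∂_2: C_2 → C_1 sends each 2-simplex [p,q,r] to [q,r] − [p,r] + [p,q]. For instance
  ∂bek = ek − bk + be,
  ∂fkl = kl − fl + fk.
The 27×10 boundary matrix has rank 10 and Smith normal form diag(1,1,1,1,1,1,1,1,1,2).

Reading off H_k = ker ∂_k / im ∂_{k+1}:

  H_0: rank C_0 − rank ∂_1 = 15 − 13 = 2, and the invariant factors of ∂_1 are all 1, so H_0 = Z^2.
  H_1: rank ker ∂_1 − rank ∂_2 = (27 − 13) − 10 = 4, and ∂_2 has invariant factor 2 > 1, so H_1 = Z^4 ⊕ Z/2Z.
  H_2: rank ker ∂_2 − rank ∂_3 = (10 − 10) − 0 = 0, and there is no ∂_3, so H_2 = 0.

As a check, the Euler characteristic is 15 − 27 + 10 = -2, which agrees with 2 − 4 + 0 = -2.

H_0 = Z^2,  H_1 = Z^4 ⊕ Z/2Z,  H_2 = 0.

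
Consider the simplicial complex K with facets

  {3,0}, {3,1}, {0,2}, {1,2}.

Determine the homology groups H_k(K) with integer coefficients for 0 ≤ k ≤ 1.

Fix the vertex order 0 < 1 < 2 < 3 and write every simplex with vertices in increasing order. Then dim K = 1 and the simplices of K are:

  0-simplices (4): [0], [1], [2], [3]
  1-simplices (4): [0,2], [0,3], [1,2], [1,3]

giving chain groups C_0 ≅ Z^4, C_1 ≅ Z^4.

∂_1: C_1 → C_0 sends each edge [p,q] (with p < q) to q − p.
This gives a 4×4 integer matrix of rank 3; reducing to Smith normal form yields diagonal entries (1,1,1).

From H_k ≅ ker(∂_k) / im(∂_{k+1}) we obtain:

  H_0: rank C_0 − rank ∂_1 = 4 − 3 = 1, and the invariant factors of ∂_1 are all 1, so H_0 ≅ Z.
  H_1: rank ker ∂_1 − rank ∂_2 = (4 − 3) − 0 = 1, and there is no ∂_2, so H_1 ≅ Z.

As a check, the Euler characteristic is 4 − 4 = 0, which agrees with 1 − 1 = 0.

H_0 = Z,  H_1 = Z.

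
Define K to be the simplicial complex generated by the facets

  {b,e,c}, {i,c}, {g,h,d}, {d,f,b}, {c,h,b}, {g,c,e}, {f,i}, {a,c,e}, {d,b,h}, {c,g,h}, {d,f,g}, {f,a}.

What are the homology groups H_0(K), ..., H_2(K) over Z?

H_0 = Z,  H_1 = Z^2,  H_2 = 0.

Fix the vertex order a < b < c < d < e < f < g < h < i and write every simplex with vertices in increasing order. Then dim K = 2 and the simplices of K are:

  0-simplices (9): a, b, c, d, e, f, g, h, i
  1-simplices (19): ac, ae, af, bc, bd, be, bf, bh, ce, cg, ch, ci, df, dg, dh, eg, fg, fi, gh
  2-simplices (9): ace, bce, bch, bdf, bdh, ceg, cgh, dfg, dgh

giving chain groups C_0 ≅ Z^9, C_1 ≅ Z^19, C_2 ≅ Z^9.

Boundary ∂_1: C_1 → C_0 maps an edge to its endpoints' difference, ∂[p,q] = q − p.
This gives a 9×19 integer matrix of rank 8; reducing to Smith normal form yields diagonal entries (1,1,1,1,1,1,1,1).

∂_2: C_2 → C_1 maps a triangle to the signed sum of its edges. For instance
  ∂cgh = gh − ch + cg,
  ∂dgh = gh − dh + dg.
This gives a 19×9 integer matrix of rank 9; reducing to Smith normal form yields diagonal entries (1,1,1,1,1,1,1,1,1).

From H_k ≅ ker(∂_k) / im(∂_{k+1}) we obtain:

  H_0: rank C_0 − rank ∂_1 = 9 − 8 = 1, and the invariant factors of ∂_1 are all 1, so H_0 = Z.
  H_1: rank ker ∂_1 − rank ∂_2 = (19 − 8) − 9 = 2, and the invariant factors of ∂_2 are all 1, so H_1 = Z^2.
  H_2: rank ker ∂_2 − rank ∂_3 = (9 − 9) − 0 = 0, and there is no ∂_3, so H_2 = 0.

As a check, the Euler characteristic is 9 − 19 + 9 = -1, which agrees with 1 − 2 + 0 = -1.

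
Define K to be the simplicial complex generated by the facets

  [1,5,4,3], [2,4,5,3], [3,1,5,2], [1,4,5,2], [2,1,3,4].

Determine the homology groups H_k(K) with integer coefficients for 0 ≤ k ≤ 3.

H_0 = Z,  H_1 = 0,  H_2 = 0,  H_3 = Z.

Take the total order 1 < 2 < 3 < 4 < 5 on the vertex set. Then K (dimension 3) consists of the simplices:

  0-simplices (5): [1], [2], [3], [4], [5]
  1-simplices (10): [1,2], [1,3], [1,4], [1,5], [2,3], [2,4], [2,5], [3,4], [3,5], [4,5]
  2-simplices (10): [1,2,3], [1,2,4], [1,2,5], [1,3,4], [1,3,5], [1,4,5], [2,3,4], [2,3,5], [2,4,5], [3,4,5]
  3-simplices (5): [1,2,3,4], [1,2,3,5], [1,2,4,5], [1,3,4,5], [2,3,4,5]

giving chain groups C_0 ≅ Z^5, C_1 ≅ Z^10, C_2 ≅ Z^10, C_3 ≅ Z^5.

∂_1: C_1 → C_0 sends each edge [p,q] (with p < q) to q − p.
As a 5×10 matrix over Z this has rank 4, with invariant factors (1,1,1,1).

∂_2: C_2 → C_1 sends each 2-simplex [p,q,r] to [q,r] − [p,r] + [p,q]. For instance
  ∂[2,3,5] = [3,5] − [2,5] + [2,3],
  ∂[1,3,4] = [3,4] − [1,4] + [1,3].
As a 10×10 matrix over Z this has rank 6, with invariant factors (1,1,1,1,1,1).

∂_3: C_3 → C_2 sends each 3-simplex σ to the alternating sum Σ_i (−1)^i (σ with its i-th vertex removed). For instance
  ∂[1,2,3,5] = [2,3,5] − [1,3,5] + [1,2,5] − [1,2,3],
  ∂[1,2,3,4] = [2,3,4] − [1,3,4] + [1,2,4] − [1,2,3].
The 10×5 boundary matrix has rank 4 and Smith normal form diag(1,1,1,1).

Now H_k = ker ∂_k / im ∂_{k+1}, so:

  H_0: rank C_0 − rank ∂_1 = 5 − 4 = 1, and the invariant factors of ∂_1 are all 1, so H_0 = Z.
  H_1: rank ker ∂_1 − rank ∂_2 = (10 − 4) − 6 = 0, and the invariant factors of ∂_2 are all 1, so H_1 = 0.
  H_2: rank ker ∂_2 − rank ∂_3 = (10 − 6) − 4 = 0, and the invariant factors of ∂_3 are all 1, so H_2 = 0.
  H_3: rank ker ∂_3 − rank ∂_4 = (5 − 4) − 0 = 1, and there is no ∂_4, so H_3 = Z.

As a check, the Euler characteristic is 5 − 10 + 10 − 5 = 0, which agrees with 1 − 0 + 0 − 1 = 0.
(K is a triangulation of the 3-sphere S^3.)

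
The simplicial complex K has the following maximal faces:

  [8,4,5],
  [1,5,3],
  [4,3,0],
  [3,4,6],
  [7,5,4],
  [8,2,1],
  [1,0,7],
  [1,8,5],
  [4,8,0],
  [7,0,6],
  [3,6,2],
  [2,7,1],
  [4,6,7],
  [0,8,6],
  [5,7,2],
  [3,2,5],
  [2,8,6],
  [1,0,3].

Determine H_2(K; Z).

Fix the vertex order 0 < 1 < 2 < 3 < 4 < 5 < 6 < 7 < 8 and write every simplex with vertices in increasing order. Then dim K = 2 and the simplices of K are:

  0-simplices (9): [0], [1], [2], [3], [4], [5], [6], [7], [8]
  1-simplices (27): (27 of them)
  2-simplices (18): [0,1,3], [0,1,7], [0,3,4], [0,4,8], [0,6,7], [0,6,8], [1,2,7], [1,2,8], [1,3,5], [1,5,8], [2,3,5], [2,3,6], [2,5,7], [2,6,8], [3,4,6], [4,5,7], [4,5,8], [4,6,7]

Hence C_0 ≅ Z^9, C_1 ≅ Z^27, C_2 ≅ Z^18.

The boundary map ∂_1: C_1 → C_0 maps an edge to its endpoints' difference, ∂[p,q] = q − p. For instance
  ∂[5,8] = [8] − [5].
As a 9×27 matrix over Z this has rank 8, with invariant factors (1,1,1,1,1,1,1,1).

∂_2: C_2 → C_1 sends each 2-simplex [p,q,r] to [q,r] − [p,r] + [p,q]. For instance
  ∂[1,2,7] = [2,7] − [1,7] + [1,2],
  ∂[4,5,7] = [5,7] − [4,7] + [4,5].
The resulting 27×18 matrix has rank 18, and its Smith normal form has invariant factors (1,1,1,1,1,1,1,1,1,1,1,1,1,1,1,1,1,2).

Now H_k = ker ∂_k / im ∂_{k+1}, so:

  H_2: rank ker ∂_2 − rank ∂_3 = (18 − 18) − 0 = 0, and there is no ∂_3, so H_2 ≅ 0.

H_2 ≅ 0.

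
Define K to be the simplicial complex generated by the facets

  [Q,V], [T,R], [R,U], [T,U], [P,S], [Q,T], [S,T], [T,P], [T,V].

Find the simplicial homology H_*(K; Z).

H_0 = Z,  H_1 = Z^3.

Order the vertices as P < Q < R < S < T < U < V. Listing each simplex with vertices in this order, K has dimension 1 with simplices:

  0-simplices (7): P, Q, R, S, T, U, V
  1-simplices (9): PS, PT, QT, QV, RT, RU, ST, TU, TV

giving chain groups C_0 ≅ Z^7, C_1 ≅ Z^9.

∂_1: C_1 → C_0 sends each edge [p,q] (with p < q) to q − p.
This gives a 7×9 integer matrix of rank 6; reducing to Smith normal form yields diagonal entries (1,1,1,1,1,1).

From H_k ≅ ker(∂_k) / im(∂_{k+1}) we obtain:

  H_0: rank C_0 − rank ∂_1 = 7 − 6 = 1, and the invariant factors of ∂_1 are all 1, so H_0 ≅ Z.
  H_1: rank ker ∂_1 − rank ∂_2 = (9 − 6) − 0 = 3, and there is no ∂_2, so H_1 ≅ Z^3.

As a check, the Euler characteristic is 7 − 9 = -2, which agrees with 1 − 3 = -2.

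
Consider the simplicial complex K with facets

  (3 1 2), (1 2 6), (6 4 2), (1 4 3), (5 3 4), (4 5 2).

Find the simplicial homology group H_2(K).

H_2 = 0.

Take the total order 1 < 2 < 3 < 4 < 5 < 6 on the vertex set. Then K (dimension 2) consists of the simplices:

  0-simplices (6): [1], [2], [3], [4], [5], [6]
  1-simplices (12): [1,2], [1,3], [1,4], [1,6], [2,3], [2,4], [2,5], [2,6], [3,4], [3,5], [4,5], [4,6]
  2-simplices (6): [1,2,3], [1,2,6], [1,3,4], [2,4,5], [2,4,6], [3,4,5]

so the chain groups are C_0 ≅ Z^6, C_1 ≅ Z^12, C_2 ≅ Z^6.

The boundary map ∂_1: C_1 → C_0 maps an edge to its endpoints' difference, ∂[p,q] = q − p.
This gives a 6×12 integer matrix of rank 5; reducing to Smith normal form yields diagonal entries (1,1,1,1,1).

The boundary map ∂_2: C_2 → C_1 sends each 2-simplex [p,q,r] to [q,r] − [p,r] + [p,q]. For instance
  ∂[1,2,6] = [2,6] − [1,6] + [1,2],
  ∂[2,4,6] = [4,6] − [2,6] + [2,4].
This gives a 12×6 integer matrix of rank 6; reducing to Smith normal form yields diagonal entries (1,1,1,1,1,1).

Now H_k = ker ∂_k / im ∂_{k+1}, so:

  H_2: rank ker ∂_2 − rank ∂_3 = (6 − 6) − 0 = 0, and there is no ∂_3, so H_2 = 0.

(K is a triangulation of the cylinder S^1 x I.)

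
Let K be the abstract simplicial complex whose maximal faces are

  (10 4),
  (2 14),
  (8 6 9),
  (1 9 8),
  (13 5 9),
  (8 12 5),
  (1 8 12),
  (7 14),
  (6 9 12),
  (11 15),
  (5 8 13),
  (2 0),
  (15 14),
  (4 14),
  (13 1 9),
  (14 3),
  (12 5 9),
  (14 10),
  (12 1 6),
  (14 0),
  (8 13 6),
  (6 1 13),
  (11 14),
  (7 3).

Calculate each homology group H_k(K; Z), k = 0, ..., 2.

H_0 = Z^2,  H_1 = Z^4 ⊕ Z/2,  H_2 = 0.

We work with the vertex ordering 0 < 1 < 2 < 3 < 4 < 5 < 6 < 7 < 8 < 9 < 10 < 11 < 12 < 13 < 14 < 15. The simplices of K, each written with vertices in increasing order, are:

  0-simplices (16): [0], [1], [2], [3], [4], [5], [6], [7], [8], [9], [10], [11], [12], [13], [14], [15]
  1-simplices (30): (30 of them)
  2-simplices (12): [1,6,12], [1,6,13], [1,8,9], [1,8,12], [1,9,13], [5,8,12], [5,8,13], [5,9,12], [5,9,13], [6,8,9], [6,8,13], [6,9,12]

Hence C_0 ≅ Z^16, C_1 ≅ Z^30, C_2 ≅ Z^12.

Boundary ∂_1: C_1 → C_0 is given by ∂[p,q] = [q] − [p]. For instance
  ∂[3,7] = [7] − [3].
The resulting 16×30 matrix has rank 14, and its Smith normal form has invariant factors (1,1,1,1,1,1,1,1,1,1,1,1,1,1).

The boundary map ∂_2: C_2 → C_1 sends each 2-simplex [p,q,r] to [q,r] − [p,r] + [p,q]. For instance
  ∂[1,8,9] = [8,9] − [1,9] + [1,8],
  ∂[1,9,13] = [9,13] − [1,13] + [1,9].
The resulting 30×12 matrix has rank 12, and its Smith normal form has invariant factors (1,1,1,1,1,1,1,1,1,1,1,2).

Reading off H_k = ker ∂_k / im ∂_{k+1}:

  H_0: rank C_0 − rank ∂_1 = 16 − 14 = 2, and the invariant factors of ∂_1 are all 1, so H_0 = Z^2.
  H_1: rank ker ∂_1 − rank ∂_2 = (30 − 14) − 12 = 4, and ∂_2 has invariant factor 2 > 1, so H_1 = Z^4 ⊕ Z/2.
  H_2: rank ker ∂_2 − rank ∂_3 = (12 − 12) − 0 = 0, and there is no ∂_3, so H_2 = 0.

As a check, the Euler characteristic is 16 − 30 + 12 = -2, which agrees with 2 − 4 + 0 = -2.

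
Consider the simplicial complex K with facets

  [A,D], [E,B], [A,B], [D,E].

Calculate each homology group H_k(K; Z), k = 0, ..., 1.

Take the total order A < B < D < E on the vertex set. Then K (dimension 1) consists of the simplices:

  0-simplices (4): A, B, D, E
  1-simplices (4): AB, AD, BE, DE

so the chain groups are C_0 ≅ Z^4, C_1 ≅ Z^4.

Boundary ∂_1: C_1 → C_0 sends each edge [p,q] (with p < q) to q − p. For instance
  ∂AD = D − A.
The resulting 4×4 matrix has rank 3, and its Smith normal form has invariant factors (1,1,1).

Computing H_k = (kernel of ∂_k) / (image of ∂_{k+1}):

  H_0: rank C_0 − rank ∂_1 = 4 − 3 = 1, and the invariant factors of ∂_1 are all 1, so H_0 ≅ Z.
  H_1: rank ker ∂_1 − rank ∂_2 = (4 − 3) − 0 = 1, and there is no ∂_2, so H_1 ≅ Z.

As a check, the Euler characteristic is 4 − 4 = 0, which agrees with 1 − 1 = 0.

H_0 = Z,  H_1 = Z.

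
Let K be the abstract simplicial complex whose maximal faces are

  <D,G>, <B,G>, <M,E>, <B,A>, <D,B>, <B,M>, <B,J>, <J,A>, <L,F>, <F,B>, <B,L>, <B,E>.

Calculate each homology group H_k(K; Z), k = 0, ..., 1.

We work with the vertex ordering A < B < D < E < F < G < J < L < M. The simplices of K, each written with vertices in increasing order, are:

  0-simplices (9): A, B, D, E, F, G, J, L, M
  1-simplices (12): AB, AJ, BD, BE, BF, BG, BJ, BL, BM, DG, EM, FL

giving chain groups C_0 ≅ Z^9, C_1 ≅ Z^12.

The boundary map ∂_1: C_1 → C_0 sends each edge [p,q] (with p < q) to q − p.
The 9×12 boundary matrix has rank 8 and Smith normal form diag(1,1,1,1,1,1,1,1).

Computing H_k = (kernel of ∂_k) / (image of ∂_{k+1}):

  H_0: rank C_0 − rank ∂_1 = 9 − 8 = 1, and the invariant factors of ∂_1 are all 1, so H_0 ≅ Z.
  H_1: rank ker ∂_1 − rank ∂_2 = (12 − 8) − 0 = 4, and there is no ∂_2, so H_1 ≅ Z^4.

As a check, the Euler characteristic is 9 − 12 = -3, which agrees with 1 − 4 = -3.

H_0 = Z,  H_1 = Z^4.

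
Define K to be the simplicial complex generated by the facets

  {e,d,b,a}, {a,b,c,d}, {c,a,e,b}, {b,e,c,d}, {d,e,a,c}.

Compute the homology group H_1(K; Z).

We work with the vertex ordering a < b < c < d < e. The simplices of K, each written with vertices in increasing order, are:

  0-simplices (5): a, b, c, d, e
  1-simplices (10): ab, ac, ad, ae, bc, bd, be, cd, ce, de
  2-simplices (10): abc, abd, abe, acd, ace, ade, bcd, bce, bde, cde
  3-simplices (5): abcd, abce, abde, acde, bcde

so the chain groups are C_0 ≅ Z^5, C_1 ≅ Z^10, C_2 ≅ Z^10, C_3 ≅ Z^5.

The boundary map ∂_1: C_1 → C_0 is given by ∂[p,q] = [q] − [p]. For instance
  ∂cd = d − c.
The resulting 5×10 matrix has rank 4, and its Smith normal form has invariant factors (1,1,1,1).

The boundary map ∂_2: C_2 → C_1 sends each 2-simplex [p,q,r] to [q,r] − [p,r] + [p,q]. For instance
  ∂bcd = cd − bd + bc,
  ∂ace = ce − ae + ac.
The resulting 10×10 matrix has rank 6, and its Smith normal form has invariant factors (1,1,1,1,1,1).

∂_3: C_3 → C_2 sends each 3-simplex σ to the alternating sum Σ_i (−1)^i (σ with its i-th vertex removed). For instance
  ∂abcd = bcd − acd + abd − abc,
  ∂bcde = cde − bde + bce − bcd.
As a 10×5 matrix over Z this has rank 4, with invariant factors (1,1,1,1).

Computing H_k = (kernel of ∂_k) / (image of ∂_{k+1}):

  H_1: rank ker ∂_1 − rank ∂_2 = (10 − 4) − 6 = 0, and the invariant factors of ∂_2 are all 1, so H_1 = 0.

H_1 = 0.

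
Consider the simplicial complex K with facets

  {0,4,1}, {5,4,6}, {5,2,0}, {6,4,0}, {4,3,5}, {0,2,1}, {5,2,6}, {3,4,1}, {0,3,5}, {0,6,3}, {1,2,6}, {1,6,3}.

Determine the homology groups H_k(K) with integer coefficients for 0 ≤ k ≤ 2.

H_0 = Z,  H_1 = Z/2,  H_2 = 0.

Take the total order 0 < 1 < 2 < 3 < 4 < 5 < 6 on the vertex set. Then K (dimension 2) consists of the simplices:

  0-simplices (7): [0], [1], [2], [3], [4], [5], [6]
  1-simplices (18): [0,1], [0,2], [0,3], [0,4], [0,5], [0,6], [1,2], [1,3], [1,4], [1,6], [2,5], [2,6], [3,4], [3,5], [3,6], [4,5], [4,6], [5,6]
  2-simplices (12): [0,1,2], [0,1,4], [0,2,5], [0,3,5], [0,3,6], [0,4,6], [1,2,6], [1,3,4], [1,3,6], [2,5,6], [3,4,5], [4,5,6]

Hence C_0 ≅ Z^7, C_1 ≅ Z^18, C_2 ≅ Z^12.

∂_1: C_1 → C_0 is given by ∂[p,q] = [q] − [p].
This gives a 7×18 integer matrix of rank 6; reducing to Smith normal form yields diagonal entries (1,1,1,1,1,1).

Boundary ∂_2: C_2 → C_1 sends each 2-simplex [p,q,r] to [q,r] − [p,r] + [p,q]. For instance
  ∂[0,1,2] = [1,2] − [0,2] + [0,1],
  ∂[4,5,6] = [5,6] − [4,6] + [4,5].
As a 18×12 matrix over Z this has rank 12, with invariant factors (1,1,1,1,1,1,1,1,1,1,1,2).

Computing H_k = (kernel of ∂_k) / (image of ∂_{k+1}):

  H_0: rank C_0 − rank ∂_1 = 7 − 6 = 1, and the invariant factors of ∂_1 are all 1, so H_0 ≅ Z.
  H_1: rank ker ∂_1 − rank ∂_2 = (18 − 6) − 12 = 0, and ∂_2 has invariant factor 2 > 1, so H_1 ≅ Z/2.
  H_2: rank ker ∂_2 − rank ∂_3 = (12 − 12) − 0 = 0, and there is no ∂_3, so H_2 ≅ 0.

(K is a triangulation of the real projective plane RP^2.)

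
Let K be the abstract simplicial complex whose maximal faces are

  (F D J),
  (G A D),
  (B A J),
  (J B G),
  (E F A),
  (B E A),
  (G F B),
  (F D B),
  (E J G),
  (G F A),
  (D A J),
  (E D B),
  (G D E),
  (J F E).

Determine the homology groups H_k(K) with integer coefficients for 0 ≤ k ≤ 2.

Take the total order A < B < D < E < F < G < J on the vertex set. Then K (dimension 2) consists of the simplices:

  0-simplices (7): A, B, D, E, F, G, J
  1-simplices (21): AB, AD, AE, AF, AG, AJ, BD, BE, BF, BG, BJ, DE, DF, DG, DJ, EF, EG, EJ, FG, FJ, GJ
  2-simplices (14): ABE, ABJ, ADG, ADJ, AEF, AFG, BDE, BDF, BFG, BGJ, DEG, DFJ, EFJ, EGJ

so the chain groups are C_0 ≅ Z^7, C_1 ≅ Z^21, C_2 ≅ Z^14.

Boundary ∂_1: C_1 → C_0 sends each edge [p,q] (with p < q) to q − p. For instance
  ∂BF = F − B.
This gives a 7×21 integer matrix of rank 6; reducing to Smith normal form yields diagonal entries (1,1,1,1,1,1).

∂_2: C_2 → C_1 sends each 2-simplex [p,q,r] to [q,r] − [p,r] + [p,q]. For instance
  ∂AEF = EF − AF + AE,
  ∂EFJ = FJ − EJ + EF.
As a 21×14 matrix over Z this has rank 13, with invariant factors (1,1,1,1,1,1,1,1,1,1,1,1,1).

From H_k ≅ ker(∂_k) / im(∂_{k+1}) we obtain:

  H_0: rank C_0 − rank ∂_1 = 7 − 6 = 1, and the invariant factors of ∂_1 are all 1, so H_0 = Z.
  H_1: rank ker ∂_1 − rank ∂_2 = (21 − 6) − 13 = 2, and the invariant factors of ∂_2 are all 1, so H_1 = Z^2.
  H_2: rank ker ∂_2 − rank ∂_3 = (14 − 13) − 0 = 1, and there is no ∂_3, so H_2 = Z.

H_0 = Z,  H_1 = Z^2,  H_2 = Z.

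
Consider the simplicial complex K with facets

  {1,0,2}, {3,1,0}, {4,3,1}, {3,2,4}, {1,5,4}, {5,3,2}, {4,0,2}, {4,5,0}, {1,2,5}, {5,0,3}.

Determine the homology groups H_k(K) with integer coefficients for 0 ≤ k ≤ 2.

We work with the vertex ordering 0 < 1 < 2 < 3 < 4 < 5. The simplices of K, each written with vertices in increasing order, are:

  0-simplices (6): [0], [1], [2], [3], [4], [5]
  1-simplices (15): [0,1], [0,2], [0,3], [0,4], [0,5], [1,2], [1,3], [1,4], [1,5], [2,3], [2,4], [2,5], [3,4], [3,5], [4,5]
  2-simplices (10): [0,1,2], [0,1,3], [0,2,4], [0,3,5], [0,4,5], [1,2,5], [1,3,4], [1,4,5], [2,3,4], [2,3,5]

Hence C_0 ≅ Z^6, C_1 ≅ Z^15, C_2 ≅ Z^10.

∂_1: C_1 → C_0 is given by ∂[p,q] = [q] − [p].
The resulting 6×15 matrix has rank 5, and its Smith normal form has invariant factors (1,1,1,1,1).

Boundary ∂_2: C_2 → C_1 sends each 2-simplex [p,q,r] to [q,r] − [p,r] + [p,q]. For instance
  ∂[0,3,5] = [3,5] − [0,5] + [0,3],
  ∂[2,3,4] = [3,4] − [2,4] + [2,3].
The 15×10 boundary matrix has rank 10 and Smith normal form diag(1,1,1,1,1,1,1,1,1,2).

From H_k ≅ ker(∂_k) / im(∂_{k+1}) we obtain:

  H_0: rank C_0 − rank ∂_1 = 6 − 5 = 1, and the invariant factors of ∂_1 are all 1, so H_0 ≅ Z.
  H_1: rank ker ∂_1 − rank ∂_2 = (15 − 5) − 10 = 0, and ∂_2 has invariant factor 2 > 1, so H_1 ≅ Z/2.
  H_2: rank ker ∂_2 − rank ∂_3 = (10 − 10) − 0 = 0, and there is no ∂_3, so H_2 ≅ 0.

H_0 = Z,  H_1 = Z/2,  H_2 = 0.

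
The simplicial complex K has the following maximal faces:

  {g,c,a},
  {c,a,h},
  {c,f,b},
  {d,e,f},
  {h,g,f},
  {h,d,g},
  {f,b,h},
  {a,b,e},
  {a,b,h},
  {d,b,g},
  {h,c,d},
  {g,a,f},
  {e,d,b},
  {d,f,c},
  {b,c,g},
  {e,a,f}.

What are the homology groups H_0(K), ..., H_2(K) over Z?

K has 8 vertices, 24 edges, 16 triangles.
rank ∂_0 = 0, rank ∂_1 = 7 ⇒ b_0 = 8 − 0 − 7 = 1; all invariant factors of ∂_1 are 1 so no torsion. So H_0 = Z.
rank ∂_1 = 7, rank ∂_2 = 15 ⇒ b_1 = 24 − 7 − 15 = 2; all invariant factors of ∂_2 are 1 so no torsion. So H_1 = Z^2.
rank ∂_2 = 15, rank ∂_3 = 0 ⇒ b_2 = 16 − 15 − 0 = 1. So H_2 = Z.

H_0 = Z,  H_1 = Z^2,  H_2 = Z.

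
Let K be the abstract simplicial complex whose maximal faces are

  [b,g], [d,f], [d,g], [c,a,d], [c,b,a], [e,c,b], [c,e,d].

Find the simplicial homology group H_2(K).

H_2 = 0.

We work with the vertex ordering a < b < c < d < e < f < g. The simplices of K, each written with vertices in increasing order, are:

  0-simplices (7): a, b, c, d, e, f, g
  1-simplices (11): ab, ac, ad, bc, be, bg, cd, ce, de, df, dg
  2-simplices (4): abc, acd, bce, cde

so the chain groups are C_0 ≅ Z^7, C_1 ≅ Z^11, C_2 ≅ Z^4.

∂_1: C_1 → C_0 is given by ∂[p,q] = [q] − [p]. For instance
  ∂df = f − d.
The 7×11 boundary matrix has rank 6 and Smith normal form diag(1,1,1,1,1,1).

∂_2: C_2 → C_1 sends each 2-simplex [p,q,r] to [q,r] − [p,r] + [p,q]. For instance
  ∂bce = ce − be + bc,
  ∂abc = bc − ac + ab.
This gives a 11×4 integer matrix of rank 4; reducing to Smith normal form yields diagonal entries (1,1,1,1).

Reading off H_k = ker ∂_k / im ∂_{k+1}:

  H_2: rank ker ∂_2 − rank ∂_3 = (4 − 4) − 0 = 0, and there is no ∂_3, so H_2 ≅ 0.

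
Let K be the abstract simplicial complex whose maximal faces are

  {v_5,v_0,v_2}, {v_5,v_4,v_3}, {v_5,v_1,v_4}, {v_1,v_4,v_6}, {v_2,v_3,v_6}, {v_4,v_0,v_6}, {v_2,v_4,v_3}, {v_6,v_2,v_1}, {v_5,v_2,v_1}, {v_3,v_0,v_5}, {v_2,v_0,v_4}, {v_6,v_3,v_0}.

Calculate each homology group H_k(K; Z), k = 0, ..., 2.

H_0 ≅ Z,  H_1 ≅ Z/2,  H_2 = 0.

K has 7 vertices, 18 edges, 12 triangles.
rank ∂_0 = 0, rank ∂_1 = 6 ⇒ b_0 = 7 − 0 − 6 = 1; all invariant factors of ∂_1 are 1 so no torsion. So H_0 ≅ Z.
rank ∂_1 = 6, rank ∂_2 = 12 ⇒ b_1 = 18 − 6 − 12 = 0; ∂_2 has invariant factor(s) [2] giving torsion. So H_1 ≅ Z/2.
rank ∂_2 = 12, rank ∂_3 = 0 ⇒ b_2 = 12 − 12 − 0 = 0. So H_2 ≅ 0.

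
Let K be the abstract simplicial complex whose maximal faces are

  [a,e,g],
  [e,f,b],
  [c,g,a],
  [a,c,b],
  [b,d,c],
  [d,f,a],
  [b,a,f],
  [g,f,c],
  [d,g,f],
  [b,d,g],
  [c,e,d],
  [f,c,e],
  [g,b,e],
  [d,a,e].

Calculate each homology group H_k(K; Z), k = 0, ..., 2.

We work with the vertex ordering a < b < c < d < e < f < g. The simplices of K, each written with vertices in increasing order, are:

  0-simplices (7): a, b, c, d, e, f, g
  1-simplices (21): ab, ac, ad, ae, af, ag, bc, bd, be, bf, bg, cd, ce, cf, cg, de, df, dg, ef, eg, fg
  2-simplices (14): abc, abf, acg, ade, adf, aeg, bcd, bdg, bef, beg, cde, cef, cfg, dfg

giving chain groups C_0 ≅ Z^7, C_1 ≅ Z^21, C_2 ≅ Z^14.

Boundary ∂_1: C_1 → C_0 is given by ∂[p,q] = [q] − [p].
The resulting 7×21 matrix has rank 6, and its Smith normal form has invariant factors (1,1,1,1,1,1).

Boundary ∂_2: C_2 → C_1 sends each 2-simplex [p,q,r] to [q,r] − [p,r] + [p,q]. For instance
  ∂abf = bf − af + ab,
  ∂cfg = fg − cg + cf.
As a 21×14 matrix over Z this has rank 13, with invariant factors (1,1,1,1,1,1,1,1,1,1,1,1,1).

Computing H_k = (kernel of ∂_k) / (image of ∂_{k+1}):

  H_0: rank C_0 − rank ∂_1 = 7 − 6 = 1, and the invariant factors of ∂_1 are all 1, so H_0 ≅ Z.
  H_1: rank ker ∂_1 − rank ∂_2 = (21 − 6) − 13 = 2, and the invariant factors of ∂_2 are all 1, so H_1 ≅ Z^2.
  H_2: rank ker ∂_2 − rank ∂_3 = (14 − 13) − 0 = 1, and there is no ∂_3, so H_2 ≅ Z.

H_0 = Z,  H_1 = Z^2,  H_2 = Z.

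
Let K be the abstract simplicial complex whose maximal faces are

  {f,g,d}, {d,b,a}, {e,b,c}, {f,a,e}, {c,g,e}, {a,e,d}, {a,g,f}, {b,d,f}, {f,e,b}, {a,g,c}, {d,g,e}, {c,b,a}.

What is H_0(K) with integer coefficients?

Take the total order a < b < c < d < e < f < g on the vertex set. Then K (dimension 2) consists of the simplices:

  0-simplices (7): a, b, c, d, e, f, g
  1-simplices (18): ab, ac, ad, ae, af, ag, bc, bd, be, bf, ce, cg, de, df, dg, ef, eg, fg
  2-simplices (12): abc, abd, acg, ade, aef, afg, bce, bdf, bef, ceg, deg, dfg

so the chain groups are C_0 ≅ Z^7, C_1 ≅ Z^18, C_2 ≅ Z^12.

∂_1: C_1 → C_0 is given by ∂[p,q] = [q] − [p]. For instance
  ∂bf = f − b.
As a 7×18 matrix over Z this has rank 6, with invariant factors (1,1,1,1,1,1).

The boundary map ∂_2: C_2 → C_1 acts by ∂[p,q,r] = [q,r] − [p,r] + [p,q]. For instance
  ∂abd = bd − ad + ab,
  ∂afg = fg − ag + af.
As a 18×12 matrix over Z this has rank 12, with invariant factors (1,1,1,1,1,1,1,1,1,1,1,2).

Reading off H_k = ker ∂_k / im ∂_{k+1}:

  H_0: rank C_0 − rank ∂_1 = 7 − 6 = 1, and the invariant factors of ∂_1 are all 1, so H_0 = Z.

H_0 = Z.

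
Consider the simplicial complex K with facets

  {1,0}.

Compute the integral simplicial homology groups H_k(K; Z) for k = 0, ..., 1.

K has 2 vertices, 1 edge.
rank ∂_0 = 0, rank ∂_1 = 1 ⇒ b_0 = 2 − 0 − 1 = 1; all invariant factors of ∂_1 are 1 so no torsion. So H_0 = Z.
rank ∂_1 = 1, rank ∂_2 = 0 ⇒ b_1 = 1 − 1 − 0 = 0. So H_1 = 0.

H_0 = Z,  H_1 = 0.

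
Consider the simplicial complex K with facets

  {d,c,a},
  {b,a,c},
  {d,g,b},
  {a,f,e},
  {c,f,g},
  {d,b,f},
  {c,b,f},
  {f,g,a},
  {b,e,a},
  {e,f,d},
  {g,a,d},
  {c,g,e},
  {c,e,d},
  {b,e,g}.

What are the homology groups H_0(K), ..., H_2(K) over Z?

Take the total order a < b < c < d < e < f < g on the vertex set. Then K (dimension 2) consists of the simplices:

  0-simplices (7): a, b, c, d, e, f, g
  1-simplices (21): ab, ac, ad, ae, af, ag, bc, bd, be, bf, bg, cd, ce, cf, cg, de, df, dg, ef, eg, fg
  2-simplices (14): abc, abe, acd, adg, aef, afg, bcf, bdf, bdg, beg, cde, ceg, cfg, def

so the chain groups are C_0 ≅ Z^7, C_1 ≅ Z^21, C_2 ≅ Z^14.

Boundary ∂_1: C_1 → C_0 sends each edge [p,q] (with p < q) to q − p. For instance
  ∂cg = g − c.
This gives a 7×21 integer matrix of rank 6; reducing to Smith normal form yields diagonal entries (1,1,1,1,1,1).

The boundary map ∂_2: C_2 → C_1 maps a triangle to the signed sum of its edges. For instance
  ∂bcf = cf − bf + bc,
  ∂cde = de − ce + cd.
This gives a 21×14 integer matrix of rank 13; reducing to Smith normal form yields diagonal entries (1,1,1,1,1,1,1,1,1,1,1,1,1).

Computing H_k = (kernel of ∂_k) / (image of ∂_{k+1}):

  H_0: rank C_0 − rank ∂_1 = 7 − 6 = 1, and the invariant factors of ∂_1 are all 1, so H_0 = Z.
  H_1: rank ker ∂_1 − rank ∂_2 = (21 − 6) − 13 = 2, and the invariant factors of ∂_2 are all 1, so H_1 = Z^2.
  H_2: rank ker ∂_2 − rank ∂_3 = (14 − 13) − 0 = 1, and there is no ∂_3, so H_2 = Z.

H_0 ≅ Z,  H_1 ≅ Z^2,  H_2 ≅ Z.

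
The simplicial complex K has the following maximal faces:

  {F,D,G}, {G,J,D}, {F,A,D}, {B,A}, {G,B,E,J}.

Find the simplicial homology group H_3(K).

We work with the vertex ordering A < B < D < E < F < G < J. The simplices of K, each written with vertices in increasing order, are:

  0-simplices (7): A, B, D, E, F, G, J
  1-simplices (13): AB, AD, AF, BE, BG, BJ, DF, DG, DJ, EG, EJ, FG, GJ
  2-simplices (7): ADF, BEG, BEJ, BGJ, DFG, DGJ, EGJ
  3-simplices (1): BEGJ

so the chain groups are C_0 ≅ Z^7, C_1 ≅ Z^13, C_2 ≅ Z^7, C_3 ≅ Z^1.

∂_1: C_1 → C_0 sends each edge [p,q] (with p < q) to q − p. For instance
  ∂FG = G − F.
As a 7×13 matrix over Z this has rank 6, with invariant factors (1,1,1,1,1,1).

Boundary ∂_2: C_2 → C_1 maps a triangle to the signed sum of its edges. For instance
  ∂BGJ = GJ − BJ + BG,
  ∂BEJ = EJ − BJ + BE.
This gives a 13×7 integer matrix of rank 6; reducing to Smith normal form yields diagonal entries (1,1,1,1,1,1).

The boundary map ∂_3: C_3 → C_2 sends each 3-simplex σ to the alternating sum Σ_i (−1)^i (σ with its i-th vertex removed). For instance
  ∂BEGJ = EGJ − BGJ + BEJ − BEG.
As a 7×1 matrix over Z this has rank 1, with invariant factors (1).

From H_k ≅ ker(∂_k) / im(∂_{k+1}) we obtain:

  H_3: rank ker ∂_3 − rank ∂_4 = (1 − 1) − 0 = 0, and there is no ∂_4, so H_3 = 0.

H_3 ≅ 0.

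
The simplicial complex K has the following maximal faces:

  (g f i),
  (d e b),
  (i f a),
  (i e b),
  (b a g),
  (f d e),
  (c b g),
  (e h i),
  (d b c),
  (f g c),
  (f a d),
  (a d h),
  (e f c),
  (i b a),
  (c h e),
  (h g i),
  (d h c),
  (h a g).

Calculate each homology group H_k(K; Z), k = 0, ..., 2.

Take the total order a < b < c < d < e < f < g < h < i on the vertex set. Then K (dimension 2) consists of the simplices:

  0-simplices (9): a, b, c, d, e, f, g, h, i
  1-simplices (27): ab, ad, af, ag, ah, ai, bc, bd, be, bg, bi, cd, ce, cf, cg, ch, de, df, dh, ef, eh, ei, fg, fi, gh, gi, hi
  2-simplices (18): abg, abi, adf, adh, afi, agh, bcd, bcg, bde, bei, cdh, cef, ceh, cfg, def, ehi, fgi, ghi

so the chain groups are C_0 ≅ Z^9, C_1 ≅ Z^27, C_2 ≅ Z^18.

Boundary ∂_1: C_1 → C_0 is given by ∂[p,q] = [q] − [p].
The 9×27 boundary matrix has rank 8 and Smith normal form diag(1,1,1,1,1,1,1,1).

∂_2: C_2 → C_1 acts by ∂[p,q,r] = [q,r] − [p,r] + [p,q]. For instance
  ∂fgi = gi − fi + fg,
  ∂cfg = fg − cg + cf.
The resulting 27×18 matrix has rank 18, and its Smith normal form has invariant factors (1,1,1,1,1,1,1,1,1,1,1,1,1,1,1,1,1,2).

From H_k ≅ ker(∂_k) / im(∂_{k+1}) we obtain:

  H_0: rank C_0 − rank ∂_1 = 9 − 8 = 1, and the invariant factors of ∂_1 are all 1, so H_0 = Z.
  H_1: rank ker ∂_1 − rank ∂_2 = (27 − 8) − 18 = 1, and ∂_2 has invariant factor 2 > 1, so H_1 = Z ⊕ Z_2.
  H_2: rank ker ∂_2 − rank ∂_3 = (18 − 18) − 0 = 0, and there is no ∂_3, so H_2 = 0.

H_0 ≅ Z,  H_1 ≅ Z ⊕ Z_2,  H_2 = 0.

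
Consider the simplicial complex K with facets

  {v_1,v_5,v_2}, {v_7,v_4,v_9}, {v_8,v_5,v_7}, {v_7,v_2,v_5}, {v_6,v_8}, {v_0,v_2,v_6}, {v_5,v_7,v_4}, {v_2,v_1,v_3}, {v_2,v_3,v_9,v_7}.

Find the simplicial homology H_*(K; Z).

H_0 ≅ Z,  H_1 ≅ Z,  H_2 = 0,  H_3 = 0.

Take the total order v_0 < v_1 < v_2 < v_3 < v_4 < v_5 < v_6 < v_7 < v_8 < v_9 on the vertex set. Then K (dimension 3) consists of the simplices:

  0-simplices (10): [v_0], [v_1], [v_2], [v_3], [v_4], [v_5], [v_6], [v_7], [v_8], [v_9]
  1-simplices (20): (20 of them)
  2-simplices (11): (11 of them)
  3-simplices (1): [v_2,v_3,v_7,v_9]

Hence C_0 ≅ Z^10, C_1 ≅ Z^20, C_2 ≅ Z^11, C_3 ≅ Z^1.

Boundary ∂_1: C_1 → C_0 maps an edge to its endpoints' difference, ∂[p,q] = q − p. For instance
  ∂[v_1,v_3] = [v_3] − [v_1].
The resulting 10×20 matrix has rank 9, and its Smith normal form has invariant factors (1,1,1,1,1,1,1,1,1).

Boundary ∂_2: C_2 → C_1 sends each 2-simplex [p,q,r] to [q,r] − [p,r] + [p,q]. For instance
  ∂[v_1,v_2,v_3] = [v_2,v_3] − [v_1,v_3] + [v_1,v_2],
  ∂[v_2,v_5,v_7] = [v_5,v_7] − [v_2,v_7] + [v_2,v_5].
The 20×11 boundary matrix has rank 10 and Smith normal form diag(1,1,1,1,1,1,1,1,1,1).

Boundary ∂_3: C_3 → C_2 sends each 3-simplex σ to the alternating sum Σ_i (−1)^i (σ with its i-th vertex removed). For instance
  ∂[v_2,v_3,v_7,v_9] = [v_3,v_7,v_9] − [v_2,v_7,v_9] + [v_2,v_3,v_9] − [v_2,v_3,v_7].
This gives a 11×1 integer matrix of rank 1; reducing to Smith normal form yields diagonal entries (1).

Now H_k = ker ∂_k / im ∂_{k+1}, so:

  H_0: rank C_0 − rank ∂_1 = 10 − 9 = 1, and the invariant factors of ∂_1 are all 1, so H_0 ≅ Z.
  H_1: rank ker ∂_1 − rank ∂_2 = (20 − 9) − 10 = 1, and the invariant factors of ∂_2 are all 1, so H_1 ≅ Z.
  H_2: rank ker ∂_2 − rank ∂_3 = (11 − 10) − 1 = 0, and the invariant factors of ∂_3 are all 1, so H_2 ≅ 0.
  H_3: rank ker ∂_3 − rank ∂_4 = (1 − 1) − 0 = 0, and there is no ∂_4, so H_3 ≅ 0.

As a check, the Euler characteristic is 10 − 20 + 11 − 1 = 0, which agrees with 1 − 1 + 0 − 0 = 0.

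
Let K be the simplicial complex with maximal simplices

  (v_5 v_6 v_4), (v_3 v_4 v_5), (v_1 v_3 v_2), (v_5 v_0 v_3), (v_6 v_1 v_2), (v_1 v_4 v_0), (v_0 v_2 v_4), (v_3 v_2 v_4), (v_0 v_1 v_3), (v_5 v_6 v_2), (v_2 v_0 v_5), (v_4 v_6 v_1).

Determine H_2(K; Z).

Order the vertices as v_0 < v_1 < v_2 < v_3 < v_4 < v_5 < v_6. Listing each simplex with vertices in this order, K has dimension 2 with simplices:

  0-simplices (7): [v_0], [v_1], [v_2], [v_3], [v_4], [v_5], [v_6]
  1-simplices (18): (18 of them)
  2-simplices (12): (12 of them)

so the chain groups are C_0 ≅ Z^7, C_1 ≅ Z^18, C_2 ≅ Z^12.

∂_1: C_1 → C_0 sends each edge [p,q] (with p < q) to q − p. For instance
  ∂[v_2,v_6] = [v_6] − [v_2].
The 7×18 boundary matrix has rank 6 and Smith normal form diag(1,1,1,1,1,1).

∂_2: C_2 → C_1 sends each 2-simplex [p,q,r] to [q,r] − [p,r] + [p,q]. For instance
  ∂[v_1,v_2,v_6] = [v_2,v_6] − [v_1,v_6] + [v_1,v_2],
  ∂[v_2,v_3,v_4] = [v_3,v_4] − [v_2,v_4] + [v_2,v_3].
This gives a 18×12 integer matrix of rank 12; reducing to Smith normal form yields diagonal entries (1,1,1,1,1,1,1,1,1,1,1,2).

Computing H_k = (kernel of ∂_k) / (image of ∂_{k+1}):

  H_2: rank ker ∂_2 − rank ∂_3 = (12 − 12) − 0 = 0, and there is no ∂_3, so H_2 ≅ 0.

(K is a triangulation of the real projective plane RP^2.)

H_2 ≅ 0.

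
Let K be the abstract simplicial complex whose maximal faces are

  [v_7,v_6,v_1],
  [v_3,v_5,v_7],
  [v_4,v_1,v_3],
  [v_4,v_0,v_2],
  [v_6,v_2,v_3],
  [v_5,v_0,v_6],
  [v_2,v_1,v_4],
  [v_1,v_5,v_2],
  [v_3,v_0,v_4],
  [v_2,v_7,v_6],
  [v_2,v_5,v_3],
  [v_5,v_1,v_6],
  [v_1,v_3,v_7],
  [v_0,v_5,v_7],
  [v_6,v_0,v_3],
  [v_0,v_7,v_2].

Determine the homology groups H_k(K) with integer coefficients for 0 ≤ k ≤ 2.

Fix the vertex order v_0 < v_1 < v_2 < v_3 < v_4 < v_5 < v_6 < v_7 and write every simplex with vertices in increasing order. Then dim K = 2 and the simplices of K are:

  0-simplices (8): [v_0], [v_1], [v_2], [v_3], [v_4], [v_5], [v_6], [v_7]
  1-simplices (24): (24 of them)
  2-simplices (16): (16 of them)

giving chain groups C_0 ≅ Z^8, C_1 ≅ Z^24, C_2 ≅ Z^16.

∂_1: C_1 → C_0 maps an edge to its endpoints' difference, ∂[p,q] = q − p. For instance
  ∂[v_6,v_7] = [v_7] − [v_6].
This gives a 8×24 integer matrix of rank 7; reducing to Smith normal form yields diagonal entries (1,1,1,1,1,1,1).

Boundary ∂_2: C_2 → C_1 acts by ∂[p,q,r] = [q,r] − [p,r] + [p,q]. For instance
  ∂[v_0,v_3,v_6] = [v_3,v_6] − [v_0,v_6] + [v_0,v_3],
  ∂[v_0,v_2,v_7] = [v_2,v_7] − [v_0,v_7] + [v_0,v_2].
The 24×16 boundary matrix has rank 15 and Smith normal form diag(1,1,1,1,1,1,1,1,1,1,1,1,1,1,1).

Computing H_k = (kernel of ∂_k) / (image of ∂_{k+1}):

  H_0: rank C_0 − rank ∂_1 = 8 − 7 = 1, and the invariant factors of ∂_1 are all 1, so H_0 = Z.
  H_1: rank ker ∂_1 − rank ∂_2 = (24 − 7) − 15 = 2, and the invariant factors of ∂_2 are all 1, so H_1 = Z^2.
  H_2: rank ker ∂_2 − rank ∂_3 = (16 − 15) − 0 = 1, and there is no ∂_3, so H_2 = Z.

H_0 = Z,  H_1 = Z^2,  H_2 = Z.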